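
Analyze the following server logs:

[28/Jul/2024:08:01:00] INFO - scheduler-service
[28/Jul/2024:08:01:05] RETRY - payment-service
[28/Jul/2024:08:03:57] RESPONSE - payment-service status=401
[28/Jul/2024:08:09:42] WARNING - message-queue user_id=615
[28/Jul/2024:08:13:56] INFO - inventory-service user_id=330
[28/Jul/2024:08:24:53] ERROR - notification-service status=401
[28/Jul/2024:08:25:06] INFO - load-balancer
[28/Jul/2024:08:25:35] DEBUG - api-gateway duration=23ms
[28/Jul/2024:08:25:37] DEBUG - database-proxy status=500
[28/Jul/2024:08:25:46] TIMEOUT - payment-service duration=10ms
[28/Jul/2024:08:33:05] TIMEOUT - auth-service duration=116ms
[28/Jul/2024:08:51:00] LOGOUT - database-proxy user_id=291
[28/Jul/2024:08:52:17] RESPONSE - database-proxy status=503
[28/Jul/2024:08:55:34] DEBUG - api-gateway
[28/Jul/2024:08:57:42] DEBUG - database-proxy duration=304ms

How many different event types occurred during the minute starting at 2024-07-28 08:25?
3

To count unique event types:

1. Filter events in the minute starting at 2024-07-28 08:25
2. Extract event types from matching entries
3. Count unique types: 3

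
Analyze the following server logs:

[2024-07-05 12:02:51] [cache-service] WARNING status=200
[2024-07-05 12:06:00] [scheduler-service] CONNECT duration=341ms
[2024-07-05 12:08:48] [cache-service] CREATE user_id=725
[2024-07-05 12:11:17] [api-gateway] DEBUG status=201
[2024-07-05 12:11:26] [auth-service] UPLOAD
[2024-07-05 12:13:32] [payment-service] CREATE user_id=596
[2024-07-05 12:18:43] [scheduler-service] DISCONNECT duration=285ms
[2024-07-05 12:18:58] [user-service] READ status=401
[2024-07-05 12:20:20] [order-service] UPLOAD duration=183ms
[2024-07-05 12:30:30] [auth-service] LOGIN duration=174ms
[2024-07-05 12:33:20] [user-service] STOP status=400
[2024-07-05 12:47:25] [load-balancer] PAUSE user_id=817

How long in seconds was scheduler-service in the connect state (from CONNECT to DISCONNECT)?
763

To calculate state duration:

1. Find CONNECT event for scheduler-service: 2024-07-05 12:06:00
2. Find DISCONNECT event for scheduler-service: 2024-07-05 12:18:43
3. Calculate duration: 2024-07-05 12:18:43 - 2024-07-05 12:06:00 = 763 seconds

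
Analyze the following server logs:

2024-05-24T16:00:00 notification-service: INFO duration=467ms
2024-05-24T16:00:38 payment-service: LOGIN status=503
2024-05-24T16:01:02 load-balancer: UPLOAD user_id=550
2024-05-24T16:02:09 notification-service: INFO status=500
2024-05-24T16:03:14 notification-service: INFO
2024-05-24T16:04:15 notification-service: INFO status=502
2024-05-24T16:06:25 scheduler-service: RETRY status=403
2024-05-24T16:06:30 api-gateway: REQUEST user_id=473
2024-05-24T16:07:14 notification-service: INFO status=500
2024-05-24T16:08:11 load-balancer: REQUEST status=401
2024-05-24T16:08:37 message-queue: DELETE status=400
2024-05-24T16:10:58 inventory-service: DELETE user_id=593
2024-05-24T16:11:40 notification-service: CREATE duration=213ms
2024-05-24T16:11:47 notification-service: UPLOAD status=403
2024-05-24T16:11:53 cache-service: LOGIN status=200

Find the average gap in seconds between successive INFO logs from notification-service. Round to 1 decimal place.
108.5

To calculate average interval:

1. Find all INFO events for notification-service in order
2. Calculate time gaps between consecutive events
3. Compute mean of gaps: 434 / 4 = 108.5 seconds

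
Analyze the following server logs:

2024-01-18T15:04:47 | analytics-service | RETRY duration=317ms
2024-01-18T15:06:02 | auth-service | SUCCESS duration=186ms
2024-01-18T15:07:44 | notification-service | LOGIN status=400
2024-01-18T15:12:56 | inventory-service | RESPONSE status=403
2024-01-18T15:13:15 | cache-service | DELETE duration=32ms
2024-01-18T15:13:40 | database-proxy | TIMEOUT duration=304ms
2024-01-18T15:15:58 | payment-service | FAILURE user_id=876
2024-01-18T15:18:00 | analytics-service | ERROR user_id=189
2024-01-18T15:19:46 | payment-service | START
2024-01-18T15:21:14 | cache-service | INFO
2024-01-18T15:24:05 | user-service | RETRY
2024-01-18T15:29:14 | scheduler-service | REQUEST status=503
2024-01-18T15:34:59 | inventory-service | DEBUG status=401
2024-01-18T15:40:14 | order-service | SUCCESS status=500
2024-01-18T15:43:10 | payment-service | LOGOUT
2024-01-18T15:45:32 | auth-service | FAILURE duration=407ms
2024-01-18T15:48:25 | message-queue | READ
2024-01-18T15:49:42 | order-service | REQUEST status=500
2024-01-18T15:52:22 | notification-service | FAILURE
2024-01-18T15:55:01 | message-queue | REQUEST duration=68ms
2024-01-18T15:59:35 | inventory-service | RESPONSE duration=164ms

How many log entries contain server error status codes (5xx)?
3

To find matching entries:

1. Pattern to match: server error status codes (5xx)
2. Scan each log entry for the pattern
3. Count matches: 3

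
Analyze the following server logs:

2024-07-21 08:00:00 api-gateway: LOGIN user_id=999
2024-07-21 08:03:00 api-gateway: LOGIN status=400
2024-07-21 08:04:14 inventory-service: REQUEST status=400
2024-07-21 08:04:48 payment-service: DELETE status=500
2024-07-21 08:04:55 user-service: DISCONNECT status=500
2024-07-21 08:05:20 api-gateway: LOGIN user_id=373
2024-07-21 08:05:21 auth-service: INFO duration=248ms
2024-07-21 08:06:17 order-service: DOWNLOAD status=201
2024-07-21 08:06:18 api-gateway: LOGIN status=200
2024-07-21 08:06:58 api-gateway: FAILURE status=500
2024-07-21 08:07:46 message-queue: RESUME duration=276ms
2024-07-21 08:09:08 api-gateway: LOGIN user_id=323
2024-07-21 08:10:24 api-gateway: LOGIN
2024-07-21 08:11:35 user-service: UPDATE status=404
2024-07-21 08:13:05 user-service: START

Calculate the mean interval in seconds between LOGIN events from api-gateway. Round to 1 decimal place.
124.8

To calculate average interval:

1. Find all LOGIN events for api-gateway in order
2. Calculate time gaps between consecutive events
3. Compute mean of gaps: 624 / 5 = 124.8 seconds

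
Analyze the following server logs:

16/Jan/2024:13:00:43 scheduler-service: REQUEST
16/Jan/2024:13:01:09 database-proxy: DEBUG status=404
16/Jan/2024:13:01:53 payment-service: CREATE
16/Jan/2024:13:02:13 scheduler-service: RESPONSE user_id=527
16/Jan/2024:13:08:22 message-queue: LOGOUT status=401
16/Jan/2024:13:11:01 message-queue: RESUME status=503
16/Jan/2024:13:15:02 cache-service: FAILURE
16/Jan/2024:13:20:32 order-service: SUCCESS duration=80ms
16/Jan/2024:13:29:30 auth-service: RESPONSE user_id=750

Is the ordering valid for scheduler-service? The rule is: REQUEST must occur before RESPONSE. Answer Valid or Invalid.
Valid

To validate ordering:

1. Required order: REQUEST → RESPONSE
2. Rule: REQUEST must occur before RESPONSE
3. Check actual order of events for scheduler-service
4. Result: Valid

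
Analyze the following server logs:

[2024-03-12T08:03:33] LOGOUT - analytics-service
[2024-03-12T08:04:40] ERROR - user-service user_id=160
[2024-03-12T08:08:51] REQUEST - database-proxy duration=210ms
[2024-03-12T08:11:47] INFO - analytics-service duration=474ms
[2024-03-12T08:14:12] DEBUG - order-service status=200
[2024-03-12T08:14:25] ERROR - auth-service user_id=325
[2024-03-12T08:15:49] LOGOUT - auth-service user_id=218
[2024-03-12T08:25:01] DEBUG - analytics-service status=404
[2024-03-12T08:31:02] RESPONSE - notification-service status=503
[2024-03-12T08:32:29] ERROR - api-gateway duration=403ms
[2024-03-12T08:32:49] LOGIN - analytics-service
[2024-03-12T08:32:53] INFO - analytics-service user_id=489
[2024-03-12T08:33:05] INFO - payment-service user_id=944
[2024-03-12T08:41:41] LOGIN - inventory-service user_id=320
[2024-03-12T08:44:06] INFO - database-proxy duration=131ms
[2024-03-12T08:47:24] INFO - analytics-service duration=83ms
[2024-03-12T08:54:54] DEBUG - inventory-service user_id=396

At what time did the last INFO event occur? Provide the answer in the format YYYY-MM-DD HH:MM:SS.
2024-03-12 08:47:24

To find the last event:

1. Filter for all INFO events
2. Sort by timestamp
3. Select the last one
4. Timestamp: 2024-03-12 08:47:24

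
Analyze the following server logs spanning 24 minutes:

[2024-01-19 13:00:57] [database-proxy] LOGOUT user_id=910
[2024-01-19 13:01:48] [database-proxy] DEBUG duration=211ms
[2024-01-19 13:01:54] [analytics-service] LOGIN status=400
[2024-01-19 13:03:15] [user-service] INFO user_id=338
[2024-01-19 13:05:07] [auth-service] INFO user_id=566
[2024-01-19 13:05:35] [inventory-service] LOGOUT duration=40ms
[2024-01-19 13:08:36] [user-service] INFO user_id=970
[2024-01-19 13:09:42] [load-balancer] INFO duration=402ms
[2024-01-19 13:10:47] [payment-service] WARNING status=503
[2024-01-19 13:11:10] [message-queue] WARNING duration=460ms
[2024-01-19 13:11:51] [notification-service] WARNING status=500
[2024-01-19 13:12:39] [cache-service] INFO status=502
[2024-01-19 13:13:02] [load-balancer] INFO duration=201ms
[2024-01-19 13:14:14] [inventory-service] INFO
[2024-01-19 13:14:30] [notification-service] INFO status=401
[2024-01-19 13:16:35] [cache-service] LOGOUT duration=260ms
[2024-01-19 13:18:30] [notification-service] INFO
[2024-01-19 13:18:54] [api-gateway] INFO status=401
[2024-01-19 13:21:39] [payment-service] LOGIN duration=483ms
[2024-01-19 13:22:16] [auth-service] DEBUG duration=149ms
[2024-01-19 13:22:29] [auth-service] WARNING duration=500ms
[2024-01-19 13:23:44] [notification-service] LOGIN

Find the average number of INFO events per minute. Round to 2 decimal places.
0.42

To calculate the rate:

1. Count total INFO events: 10
2. Total time period: 24 minutes
3. Rate = 10 / 24 = 0.42 events per minute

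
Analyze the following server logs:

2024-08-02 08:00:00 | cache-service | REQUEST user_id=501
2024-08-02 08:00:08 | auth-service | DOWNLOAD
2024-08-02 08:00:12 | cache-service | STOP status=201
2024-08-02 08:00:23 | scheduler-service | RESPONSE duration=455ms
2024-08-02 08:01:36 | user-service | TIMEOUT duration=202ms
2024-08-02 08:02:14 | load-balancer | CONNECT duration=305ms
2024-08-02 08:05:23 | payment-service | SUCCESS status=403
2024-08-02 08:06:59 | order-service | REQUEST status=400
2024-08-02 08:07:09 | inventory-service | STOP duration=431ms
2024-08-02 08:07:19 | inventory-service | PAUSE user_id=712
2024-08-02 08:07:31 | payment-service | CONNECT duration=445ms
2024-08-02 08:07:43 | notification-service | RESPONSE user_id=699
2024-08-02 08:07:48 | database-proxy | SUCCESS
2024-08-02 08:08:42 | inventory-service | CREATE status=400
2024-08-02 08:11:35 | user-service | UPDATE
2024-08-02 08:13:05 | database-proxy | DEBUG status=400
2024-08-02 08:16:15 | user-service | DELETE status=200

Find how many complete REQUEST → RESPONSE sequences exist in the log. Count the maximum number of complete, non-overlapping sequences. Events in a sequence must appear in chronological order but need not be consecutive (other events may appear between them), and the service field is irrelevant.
2

To count sequences:

1. Look for pattern: REQUEST → RESPONSE
2. Greedily scan the log in chronological order, matching each sequence element in turn (ignoring service)
3. Each time the full pattern completes, increment the count and restart matching from the next event
4. Complete non-overlapping sequences found: 2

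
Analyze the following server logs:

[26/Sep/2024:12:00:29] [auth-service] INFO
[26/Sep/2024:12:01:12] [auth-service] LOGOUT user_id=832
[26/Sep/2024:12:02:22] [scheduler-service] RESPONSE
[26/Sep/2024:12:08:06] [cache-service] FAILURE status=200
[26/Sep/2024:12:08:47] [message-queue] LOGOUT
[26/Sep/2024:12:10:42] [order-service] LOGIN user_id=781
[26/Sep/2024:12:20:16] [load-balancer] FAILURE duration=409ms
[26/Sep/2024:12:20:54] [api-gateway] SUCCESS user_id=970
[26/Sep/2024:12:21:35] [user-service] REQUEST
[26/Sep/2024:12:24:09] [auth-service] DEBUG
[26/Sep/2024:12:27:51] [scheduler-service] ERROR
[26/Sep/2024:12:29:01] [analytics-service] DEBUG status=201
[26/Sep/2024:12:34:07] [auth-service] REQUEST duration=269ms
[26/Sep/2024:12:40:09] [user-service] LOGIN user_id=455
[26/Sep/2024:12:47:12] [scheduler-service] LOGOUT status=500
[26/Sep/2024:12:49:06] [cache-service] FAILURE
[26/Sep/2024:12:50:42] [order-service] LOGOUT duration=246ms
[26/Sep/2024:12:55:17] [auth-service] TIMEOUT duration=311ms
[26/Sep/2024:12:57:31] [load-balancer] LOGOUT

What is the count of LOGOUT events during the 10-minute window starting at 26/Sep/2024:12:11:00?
0

To count events in the time window:

1. Window boundaries: 26/Sep/2024:12:11:00 to 26/Sep/2024:12:21:00
2. Filter for LOGOUT events within this window
3. Count matching events: 0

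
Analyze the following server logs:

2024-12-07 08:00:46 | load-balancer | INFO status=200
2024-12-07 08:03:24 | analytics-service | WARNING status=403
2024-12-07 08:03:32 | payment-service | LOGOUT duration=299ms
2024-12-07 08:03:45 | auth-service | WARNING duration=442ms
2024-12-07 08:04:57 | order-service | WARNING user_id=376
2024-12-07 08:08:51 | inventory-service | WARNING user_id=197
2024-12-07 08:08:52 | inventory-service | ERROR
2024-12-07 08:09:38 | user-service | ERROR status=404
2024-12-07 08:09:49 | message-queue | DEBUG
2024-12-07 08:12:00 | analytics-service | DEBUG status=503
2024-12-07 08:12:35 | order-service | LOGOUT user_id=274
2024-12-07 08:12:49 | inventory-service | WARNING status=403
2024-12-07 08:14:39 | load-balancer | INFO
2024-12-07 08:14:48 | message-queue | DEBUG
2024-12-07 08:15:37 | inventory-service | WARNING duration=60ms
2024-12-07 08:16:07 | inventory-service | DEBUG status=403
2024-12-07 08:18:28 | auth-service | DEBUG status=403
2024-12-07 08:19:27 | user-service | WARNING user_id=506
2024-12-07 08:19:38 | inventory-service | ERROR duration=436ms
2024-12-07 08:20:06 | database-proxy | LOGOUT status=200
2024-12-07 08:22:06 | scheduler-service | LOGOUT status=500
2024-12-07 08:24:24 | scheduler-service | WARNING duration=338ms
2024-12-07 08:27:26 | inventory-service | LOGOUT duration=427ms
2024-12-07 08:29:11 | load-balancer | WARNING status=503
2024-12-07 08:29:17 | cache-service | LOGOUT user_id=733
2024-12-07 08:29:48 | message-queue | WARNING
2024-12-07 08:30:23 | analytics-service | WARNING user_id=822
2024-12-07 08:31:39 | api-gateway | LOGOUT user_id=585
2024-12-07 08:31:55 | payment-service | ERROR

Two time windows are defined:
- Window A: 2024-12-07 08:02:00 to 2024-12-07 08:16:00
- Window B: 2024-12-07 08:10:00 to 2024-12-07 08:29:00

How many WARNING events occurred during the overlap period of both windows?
2

To find overlap events:

1. Window A: 2024-12-07 08:02:00 to 2024-12-07 08:16:00
2. Window B: 2024-12-07 08:10:00 to 2024-12-07 08:29:00
3. Overlap period: 2024-12-07 08:10:00 to 2024-12-07 08:16:00
4. Count WARNING events in overlap: 2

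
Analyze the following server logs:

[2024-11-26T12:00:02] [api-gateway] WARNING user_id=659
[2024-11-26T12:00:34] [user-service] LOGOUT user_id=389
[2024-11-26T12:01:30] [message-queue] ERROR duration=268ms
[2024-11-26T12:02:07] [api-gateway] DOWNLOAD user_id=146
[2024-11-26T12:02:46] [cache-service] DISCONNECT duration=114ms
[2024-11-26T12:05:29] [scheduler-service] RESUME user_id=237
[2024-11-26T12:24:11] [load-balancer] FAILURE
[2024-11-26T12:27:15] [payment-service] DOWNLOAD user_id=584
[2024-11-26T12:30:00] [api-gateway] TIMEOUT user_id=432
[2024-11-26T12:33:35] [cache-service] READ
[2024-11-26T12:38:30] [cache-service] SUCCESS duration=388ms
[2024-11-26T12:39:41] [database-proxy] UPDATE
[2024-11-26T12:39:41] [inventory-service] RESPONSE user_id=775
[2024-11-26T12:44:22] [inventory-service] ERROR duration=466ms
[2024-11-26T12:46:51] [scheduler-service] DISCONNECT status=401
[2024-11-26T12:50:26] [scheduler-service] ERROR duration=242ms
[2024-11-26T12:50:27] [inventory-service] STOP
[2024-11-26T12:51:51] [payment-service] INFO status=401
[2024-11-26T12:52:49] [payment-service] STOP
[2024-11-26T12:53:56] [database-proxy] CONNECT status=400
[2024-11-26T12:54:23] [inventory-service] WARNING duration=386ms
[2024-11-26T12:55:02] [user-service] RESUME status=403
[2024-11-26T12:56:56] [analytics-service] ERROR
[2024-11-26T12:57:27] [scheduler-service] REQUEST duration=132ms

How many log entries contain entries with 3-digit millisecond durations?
7

To find matching entries:

1. Pattern to match: entries with 3-digit millisecond durations
2. Scan each log entry for the pattern
3. Count matches: 7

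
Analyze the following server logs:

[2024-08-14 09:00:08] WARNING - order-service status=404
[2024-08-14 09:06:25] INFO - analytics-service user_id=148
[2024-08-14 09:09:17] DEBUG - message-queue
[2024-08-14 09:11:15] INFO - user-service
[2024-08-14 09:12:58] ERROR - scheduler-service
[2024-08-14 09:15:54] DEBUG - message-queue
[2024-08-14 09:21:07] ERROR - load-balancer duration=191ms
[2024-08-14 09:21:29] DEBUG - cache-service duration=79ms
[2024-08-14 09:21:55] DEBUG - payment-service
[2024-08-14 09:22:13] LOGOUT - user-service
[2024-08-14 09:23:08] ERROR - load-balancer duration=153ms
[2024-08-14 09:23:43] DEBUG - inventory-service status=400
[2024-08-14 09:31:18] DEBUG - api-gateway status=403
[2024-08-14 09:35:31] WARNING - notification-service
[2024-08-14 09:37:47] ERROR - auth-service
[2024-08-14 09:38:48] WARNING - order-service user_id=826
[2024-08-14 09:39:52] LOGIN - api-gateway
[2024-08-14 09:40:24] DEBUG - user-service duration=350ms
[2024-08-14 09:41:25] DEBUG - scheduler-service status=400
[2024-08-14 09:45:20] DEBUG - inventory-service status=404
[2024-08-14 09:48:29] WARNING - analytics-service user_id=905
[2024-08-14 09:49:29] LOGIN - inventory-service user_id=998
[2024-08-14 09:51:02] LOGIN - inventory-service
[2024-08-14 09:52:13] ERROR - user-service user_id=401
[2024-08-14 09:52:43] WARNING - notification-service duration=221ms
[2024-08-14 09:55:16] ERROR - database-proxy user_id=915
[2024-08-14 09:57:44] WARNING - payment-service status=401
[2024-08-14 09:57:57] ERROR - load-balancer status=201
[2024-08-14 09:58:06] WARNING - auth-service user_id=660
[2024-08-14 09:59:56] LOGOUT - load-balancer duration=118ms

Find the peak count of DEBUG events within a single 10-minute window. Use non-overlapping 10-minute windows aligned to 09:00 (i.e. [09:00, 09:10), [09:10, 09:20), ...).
3

To find the burst window:

1. Divide the log period into non-overlapping 10-minute windows starting at 09:00
2. Count DEBUG events in each window
3. Find the window with maximum count
4. Maximum events in a window: 3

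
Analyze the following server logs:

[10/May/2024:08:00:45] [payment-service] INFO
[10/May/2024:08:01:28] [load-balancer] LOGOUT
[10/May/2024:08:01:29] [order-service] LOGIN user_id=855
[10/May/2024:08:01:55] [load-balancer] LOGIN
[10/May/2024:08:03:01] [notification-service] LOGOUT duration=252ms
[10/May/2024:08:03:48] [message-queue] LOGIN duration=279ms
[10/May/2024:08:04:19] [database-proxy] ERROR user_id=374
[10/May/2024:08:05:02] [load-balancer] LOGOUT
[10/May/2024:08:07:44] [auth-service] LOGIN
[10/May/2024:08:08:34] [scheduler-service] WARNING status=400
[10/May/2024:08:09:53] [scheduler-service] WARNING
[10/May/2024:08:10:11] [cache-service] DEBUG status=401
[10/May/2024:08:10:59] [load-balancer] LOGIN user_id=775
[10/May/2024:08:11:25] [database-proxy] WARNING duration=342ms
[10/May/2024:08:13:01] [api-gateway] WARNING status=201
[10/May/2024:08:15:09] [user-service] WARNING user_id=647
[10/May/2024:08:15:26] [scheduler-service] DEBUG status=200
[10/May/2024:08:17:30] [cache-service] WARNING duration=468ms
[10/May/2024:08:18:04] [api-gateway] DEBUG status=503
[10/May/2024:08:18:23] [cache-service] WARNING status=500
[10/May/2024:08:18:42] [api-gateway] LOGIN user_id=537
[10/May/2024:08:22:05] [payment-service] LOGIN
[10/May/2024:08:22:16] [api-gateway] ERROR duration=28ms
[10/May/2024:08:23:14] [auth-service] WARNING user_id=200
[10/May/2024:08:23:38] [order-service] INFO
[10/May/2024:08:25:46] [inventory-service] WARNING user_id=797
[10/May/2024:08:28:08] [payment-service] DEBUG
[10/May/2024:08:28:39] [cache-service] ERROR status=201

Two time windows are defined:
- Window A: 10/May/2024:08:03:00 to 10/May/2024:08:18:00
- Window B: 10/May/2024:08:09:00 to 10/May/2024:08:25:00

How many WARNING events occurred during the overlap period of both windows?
5

To find overlap events:

1. Window A: 10/May/2024:08:03:00 to 10/May/2024:08:18:00
2. Window B: 10/May/2024:08:09:00 to 10/May/2024:08:25:00
3. Overlap period: 10/May/2024:08:09:00 to 10/May/2024:08:18:00
4. Count WARNING events in overlap: 5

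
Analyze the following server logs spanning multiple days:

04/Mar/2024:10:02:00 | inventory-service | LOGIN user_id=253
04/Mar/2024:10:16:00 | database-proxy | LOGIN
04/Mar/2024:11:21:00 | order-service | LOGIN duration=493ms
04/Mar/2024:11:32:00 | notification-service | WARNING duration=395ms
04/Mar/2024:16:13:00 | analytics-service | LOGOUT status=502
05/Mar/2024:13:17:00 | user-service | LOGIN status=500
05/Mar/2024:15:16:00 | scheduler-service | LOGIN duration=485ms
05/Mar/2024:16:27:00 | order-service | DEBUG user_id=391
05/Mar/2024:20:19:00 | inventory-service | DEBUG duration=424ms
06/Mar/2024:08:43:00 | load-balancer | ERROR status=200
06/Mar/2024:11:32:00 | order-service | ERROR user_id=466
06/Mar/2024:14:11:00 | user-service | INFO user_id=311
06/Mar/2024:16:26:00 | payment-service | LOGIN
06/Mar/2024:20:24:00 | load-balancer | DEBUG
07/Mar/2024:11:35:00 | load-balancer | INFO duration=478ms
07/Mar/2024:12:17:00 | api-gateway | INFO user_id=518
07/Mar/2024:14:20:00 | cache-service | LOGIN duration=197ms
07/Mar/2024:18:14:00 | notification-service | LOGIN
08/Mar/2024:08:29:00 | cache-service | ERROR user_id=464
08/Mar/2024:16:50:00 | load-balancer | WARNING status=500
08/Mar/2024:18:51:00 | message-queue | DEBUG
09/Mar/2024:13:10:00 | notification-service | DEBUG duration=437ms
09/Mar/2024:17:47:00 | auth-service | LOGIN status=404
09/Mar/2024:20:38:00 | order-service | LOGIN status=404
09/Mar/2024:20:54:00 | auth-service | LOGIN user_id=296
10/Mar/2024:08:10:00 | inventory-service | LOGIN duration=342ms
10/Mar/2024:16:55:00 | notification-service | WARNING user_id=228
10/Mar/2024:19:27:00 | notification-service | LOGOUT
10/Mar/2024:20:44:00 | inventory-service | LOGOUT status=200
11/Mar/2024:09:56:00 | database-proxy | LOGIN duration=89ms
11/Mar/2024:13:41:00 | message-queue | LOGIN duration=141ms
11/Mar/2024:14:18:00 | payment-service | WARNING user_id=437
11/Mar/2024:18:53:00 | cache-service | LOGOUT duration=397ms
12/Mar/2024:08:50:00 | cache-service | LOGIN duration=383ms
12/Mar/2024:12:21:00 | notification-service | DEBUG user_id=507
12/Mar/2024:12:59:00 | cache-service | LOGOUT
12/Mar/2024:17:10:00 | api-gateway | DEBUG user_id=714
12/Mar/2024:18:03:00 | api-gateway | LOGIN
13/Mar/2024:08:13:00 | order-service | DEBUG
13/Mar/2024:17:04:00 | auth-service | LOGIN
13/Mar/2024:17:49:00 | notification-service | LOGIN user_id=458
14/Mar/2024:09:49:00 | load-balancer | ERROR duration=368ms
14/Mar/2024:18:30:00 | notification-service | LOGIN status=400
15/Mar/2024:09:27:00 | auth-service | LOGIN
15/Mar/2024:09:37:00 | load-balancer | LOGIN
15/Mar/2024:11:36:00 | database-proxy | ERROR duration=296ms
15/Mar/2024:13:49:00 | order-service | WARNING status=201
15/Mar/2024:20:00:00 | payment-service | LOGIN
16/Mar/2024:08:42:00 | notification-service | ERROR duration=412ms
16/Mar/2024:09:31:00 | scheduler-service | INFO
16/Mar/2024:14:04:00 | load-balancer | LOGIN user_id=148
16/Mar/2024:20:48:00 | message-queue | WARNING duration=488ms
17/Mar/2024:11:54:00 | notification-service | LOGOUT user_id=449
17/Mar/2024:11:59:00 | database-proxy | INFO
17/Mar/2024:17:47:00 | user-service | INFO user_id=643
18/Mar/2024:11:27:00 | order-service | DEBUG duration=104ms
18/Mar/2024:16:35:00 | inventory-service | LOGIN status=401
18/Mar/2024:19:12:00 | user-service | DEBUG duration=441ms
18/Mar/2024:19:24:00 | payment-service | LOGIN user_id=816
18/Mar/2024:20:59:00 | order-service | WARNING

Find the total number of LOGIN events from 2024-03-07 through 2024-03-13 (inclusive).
12

To filter by date range:

1. Date range: 2024-03-07 through 2024-03-13, both dates inclusive
2. Filter for LOGIN events whose date falls in this range
3. Count matching events: 12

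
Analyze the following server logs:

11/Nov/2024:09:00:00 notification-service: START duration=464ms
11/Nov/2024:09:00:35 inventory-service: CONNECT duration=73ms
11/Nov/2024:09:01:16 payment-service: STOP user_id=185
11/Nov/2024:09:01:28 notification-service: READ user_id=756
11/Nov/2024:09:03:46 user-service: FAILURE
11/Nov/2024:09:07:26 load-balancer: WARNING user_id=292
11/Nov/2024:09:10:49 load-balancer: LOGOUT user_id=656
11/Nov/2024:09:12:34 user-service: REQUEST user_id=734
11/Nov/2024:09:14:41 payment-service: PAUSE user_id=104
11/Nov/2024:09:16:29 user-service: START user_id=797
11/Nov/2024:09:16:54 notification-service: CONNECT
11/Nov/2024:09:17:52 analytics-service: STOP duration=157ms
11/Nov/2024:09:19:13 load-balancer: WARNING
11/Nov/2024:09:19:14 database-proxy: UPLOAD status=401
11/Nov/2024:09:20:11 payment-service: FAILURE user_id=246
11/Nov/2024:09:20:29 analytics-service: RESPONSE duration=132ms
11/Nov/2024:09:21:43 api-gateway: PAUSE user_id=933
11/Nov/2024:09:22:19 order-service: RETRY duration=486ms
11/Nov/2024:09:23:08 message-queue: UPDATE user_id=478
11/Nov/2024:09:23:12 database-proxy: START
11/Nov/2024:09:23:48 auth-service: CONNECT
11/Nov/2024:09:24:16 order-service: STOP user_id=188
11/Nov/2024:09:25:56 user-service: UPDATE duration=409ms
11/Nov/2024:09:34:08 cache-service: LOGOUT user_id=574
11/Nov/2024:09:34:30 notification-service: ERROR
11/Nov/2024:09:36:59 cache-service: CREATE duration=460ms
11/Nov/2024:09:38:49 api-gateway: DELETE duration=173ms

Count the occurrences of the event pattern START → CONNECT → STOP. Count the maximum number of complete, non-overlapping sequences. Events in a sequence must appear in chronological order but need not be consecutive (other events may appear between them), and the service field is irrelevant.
3

To count sequences:

1. Look for pattern: START → CONNECT → STOP
2. Greedily scan the log in chronological order, matching each sequence element in turn (ignoring service)
3. Each time the full pattern completes, increment the count and restart matching from the next event
4. Complete non-overlapping sequences found: 3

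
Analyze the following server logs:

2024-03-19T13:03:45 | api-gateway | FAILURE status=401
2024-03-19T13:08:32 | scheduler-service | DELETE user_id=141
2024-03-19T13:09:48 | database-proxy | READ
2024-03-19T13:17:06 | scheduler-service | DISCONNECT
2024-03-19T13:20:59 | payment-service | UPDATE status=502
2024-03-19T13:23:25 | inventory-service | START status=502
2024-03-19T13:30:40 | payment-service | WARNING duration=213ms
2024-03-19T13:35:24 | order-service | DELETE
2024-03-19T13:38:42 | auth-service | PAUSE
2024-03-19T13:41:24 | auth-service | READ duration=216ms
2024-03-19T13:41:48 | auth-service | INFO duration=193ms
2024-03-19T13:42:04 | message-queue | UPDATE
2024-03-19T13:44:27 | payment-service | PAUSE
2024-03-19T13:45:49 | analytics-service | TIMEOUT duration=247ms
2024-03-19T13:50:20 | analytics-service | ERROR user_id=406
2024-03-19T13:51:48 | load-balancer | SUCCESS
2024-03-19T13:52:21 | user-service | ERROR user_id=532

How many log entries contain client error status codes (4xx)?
1

To find matching entries:

1. Pattern to match: client error status codes (4xx)
2. Scan each log entry for the pattern
3. Count matches: 1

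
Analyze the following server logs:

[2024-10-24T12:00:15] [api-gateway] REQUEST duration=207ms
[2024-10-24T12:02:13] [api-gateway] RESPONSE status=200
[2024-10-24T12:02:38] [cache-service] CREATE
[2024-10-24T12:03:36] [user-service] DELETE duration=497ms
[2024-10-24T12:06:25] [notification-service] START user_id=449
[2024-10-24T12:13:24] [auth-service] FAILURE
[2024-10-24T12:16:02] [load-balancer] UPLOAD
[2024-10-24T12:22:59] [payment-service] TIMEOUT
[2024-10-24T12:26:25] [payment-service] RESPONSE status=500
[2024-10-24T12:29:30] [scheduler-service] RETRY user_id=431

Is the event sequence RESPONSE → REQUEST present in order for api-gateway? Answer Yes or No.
No

To verify sequence order:

1. Find all events in sequence RESPONSE → REQUEST for api-gateway
2. Extract their timestamps
3. Check if timestamps are in ascending order
4. Result: No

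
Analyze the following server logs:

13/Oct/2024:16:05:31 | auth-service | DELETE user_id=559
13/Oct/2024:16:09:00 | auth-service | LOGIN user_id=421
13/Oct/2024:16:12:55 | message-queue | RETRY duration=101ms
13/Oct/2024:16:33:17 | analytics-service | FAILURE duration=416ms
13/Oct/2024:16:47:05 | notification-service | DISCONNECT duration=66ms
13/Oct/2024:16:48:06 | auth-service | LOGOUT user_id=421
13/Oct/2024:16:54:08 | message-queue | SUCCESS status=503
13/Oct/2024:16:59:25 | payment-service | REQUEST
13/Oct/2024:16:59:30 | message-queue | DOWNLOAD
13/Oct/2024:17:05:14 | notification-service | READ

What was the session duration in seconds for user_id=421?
2346

To calculate session duration:

1. Find LOGIN event for user_id=421: 13/Oct/2024:16:09:00
2. Find LOGOUT event for user_id=421: 13/Oct/2024:16:48:06
3. Session duration: 13/Oct/2024:16:48:06 - 13/Oct/2024:16:09:00 = 2346 seconds (39 minutes)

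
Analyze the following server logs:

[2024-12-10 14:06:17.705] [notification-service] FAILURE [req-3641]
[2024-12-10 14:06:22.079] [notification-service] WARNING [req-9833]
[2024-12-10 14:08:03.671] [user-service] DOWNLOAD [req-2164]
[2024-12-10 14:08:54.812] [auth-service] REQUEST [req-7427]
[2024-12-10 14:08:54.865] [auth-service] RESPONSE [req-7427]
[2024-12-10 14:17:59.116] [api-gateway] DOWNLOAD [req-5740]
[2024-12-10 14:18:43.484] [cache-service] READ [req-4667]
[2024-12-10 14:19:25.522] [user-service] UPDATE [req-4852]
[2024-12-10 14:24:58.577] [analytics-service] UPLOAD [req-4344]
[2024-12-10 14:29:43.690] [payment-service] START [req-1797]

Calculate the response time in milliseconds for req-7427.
53

To calculate latency:

1. Find REQUEST with id req-7427: 2024-12-10 14:08:54.812
2. Find RESPONSE with id req-7427: 2024-12-10 14:08:54.865
3. Latency: 2024-12-10 14:08:54.865 - 2024-12-10 14:08:54.812 = 53ms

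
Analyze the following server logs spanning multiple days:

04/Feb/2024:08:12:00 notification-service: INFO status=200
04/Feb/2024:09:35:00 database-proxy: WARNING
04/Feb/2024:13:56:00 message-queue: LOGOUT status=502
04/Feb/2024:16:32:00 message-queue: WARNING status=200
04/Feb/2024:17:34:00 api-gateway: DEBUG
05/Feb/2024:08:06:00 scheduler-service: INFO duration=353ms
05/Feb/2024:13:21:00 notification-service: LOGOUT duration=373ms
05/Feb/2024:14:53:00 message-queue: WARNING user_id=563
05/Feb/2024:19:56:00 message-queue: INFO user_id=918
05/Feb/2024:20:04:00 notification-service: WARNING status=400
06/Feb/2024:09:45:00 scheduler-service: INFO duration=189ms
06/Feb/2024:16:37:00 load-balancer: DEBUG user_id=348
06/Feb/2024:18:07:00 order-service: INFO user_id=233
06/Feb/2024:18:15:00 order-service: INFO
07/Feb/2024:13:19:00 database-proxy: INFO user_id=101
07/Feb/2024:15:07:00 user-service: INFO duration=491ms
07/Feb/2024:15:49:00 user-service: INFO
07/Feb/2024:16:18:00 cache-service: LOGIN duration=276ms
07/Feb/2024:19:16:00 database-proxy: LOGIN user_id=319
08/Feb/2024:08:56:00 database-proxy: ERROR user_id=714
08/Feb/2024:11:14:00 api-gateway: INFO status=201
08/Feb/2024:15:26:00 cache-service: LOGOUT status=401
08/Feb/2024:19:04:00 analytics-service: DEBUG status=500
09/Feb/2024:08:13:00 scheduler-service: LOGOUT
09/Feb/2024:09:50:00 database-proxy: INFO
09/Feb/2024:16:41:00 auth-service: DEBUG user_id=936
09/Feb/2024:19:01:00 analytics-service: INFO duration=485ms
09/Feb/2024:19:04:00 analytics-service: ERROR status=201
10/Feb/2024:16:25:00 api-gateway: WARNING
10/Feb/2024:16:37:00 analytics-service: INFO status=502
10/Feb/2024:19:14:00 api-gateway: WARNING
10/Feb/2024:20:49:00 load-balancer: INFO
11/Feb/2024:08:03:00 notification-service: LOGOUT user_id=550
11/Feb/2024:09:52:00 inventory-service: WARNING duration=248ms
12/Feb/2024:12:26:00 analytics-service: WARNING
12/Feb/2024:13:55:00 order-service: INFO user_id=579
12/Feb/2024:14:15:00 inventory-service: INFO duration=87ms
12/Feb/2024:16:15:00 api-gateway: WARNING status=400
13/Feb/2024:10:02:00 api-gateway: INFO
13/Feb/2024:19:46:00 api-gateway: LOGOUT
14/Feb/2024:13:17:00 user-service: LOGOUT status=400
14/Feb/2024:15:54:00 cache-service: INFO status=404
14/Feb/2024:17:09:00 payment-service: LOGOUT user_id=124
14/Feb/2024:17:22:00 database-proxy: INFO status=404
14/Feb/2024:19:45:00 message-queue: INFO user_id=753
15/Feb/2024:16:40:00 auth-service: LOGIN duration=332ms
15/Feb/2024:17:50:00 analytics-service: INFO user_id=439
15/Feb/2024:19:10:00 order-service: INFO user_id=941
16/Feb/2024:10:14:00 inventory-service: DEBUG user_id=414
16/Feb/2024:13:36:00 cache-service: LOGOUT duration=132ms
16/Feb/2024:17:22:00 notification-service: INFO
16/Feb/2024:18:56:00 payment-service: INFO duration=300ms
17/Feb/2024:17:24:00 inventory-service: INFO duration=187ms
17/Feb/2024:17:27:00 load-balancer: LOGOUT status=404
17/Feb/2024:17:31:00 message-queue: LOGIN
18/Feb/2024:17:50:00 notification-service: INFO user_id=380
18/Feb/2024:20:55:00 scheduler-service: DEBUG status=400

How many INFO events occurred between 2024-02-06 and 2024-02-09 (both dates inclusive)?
9

To filter by date range:

1. Date range: 2024-02-06 through 2024-02-09, both dates inclusive
2. Filter for INFO events whose date falls in this range
3. Count matching events: 9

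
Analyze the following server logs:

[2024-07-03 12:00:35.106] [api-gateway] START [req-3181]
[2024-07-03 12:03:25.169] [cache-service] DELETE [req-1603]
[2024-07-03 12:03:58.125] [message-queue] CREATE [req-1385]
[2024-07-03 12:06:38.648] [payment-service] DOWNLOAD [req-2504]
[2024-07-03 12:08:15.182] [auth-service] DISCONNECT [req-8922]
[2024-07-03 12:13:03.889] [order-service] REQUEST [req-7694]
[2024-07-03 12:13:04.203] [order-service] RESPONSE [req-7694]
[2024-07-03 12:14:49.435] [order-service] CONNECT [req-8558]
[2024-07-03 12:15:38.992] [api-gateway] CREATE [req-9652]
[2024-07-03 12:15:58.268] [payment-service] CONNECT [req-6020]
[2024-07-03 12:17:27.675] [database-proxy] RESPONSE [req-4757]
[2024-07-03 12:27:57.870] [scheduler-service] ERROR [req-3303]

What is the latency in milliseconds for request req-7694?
314

To calculate latency:

1. Find REQUEST with id req-7694: 2024-07-03 12:13:03.889
2. Find RESPONSE with id req-7694: 2024-07-03 12:13:04.203
3. Latency: 2024-07-03 12:13:04.203 - 2024-07-03 12:13:03.889 = 314ms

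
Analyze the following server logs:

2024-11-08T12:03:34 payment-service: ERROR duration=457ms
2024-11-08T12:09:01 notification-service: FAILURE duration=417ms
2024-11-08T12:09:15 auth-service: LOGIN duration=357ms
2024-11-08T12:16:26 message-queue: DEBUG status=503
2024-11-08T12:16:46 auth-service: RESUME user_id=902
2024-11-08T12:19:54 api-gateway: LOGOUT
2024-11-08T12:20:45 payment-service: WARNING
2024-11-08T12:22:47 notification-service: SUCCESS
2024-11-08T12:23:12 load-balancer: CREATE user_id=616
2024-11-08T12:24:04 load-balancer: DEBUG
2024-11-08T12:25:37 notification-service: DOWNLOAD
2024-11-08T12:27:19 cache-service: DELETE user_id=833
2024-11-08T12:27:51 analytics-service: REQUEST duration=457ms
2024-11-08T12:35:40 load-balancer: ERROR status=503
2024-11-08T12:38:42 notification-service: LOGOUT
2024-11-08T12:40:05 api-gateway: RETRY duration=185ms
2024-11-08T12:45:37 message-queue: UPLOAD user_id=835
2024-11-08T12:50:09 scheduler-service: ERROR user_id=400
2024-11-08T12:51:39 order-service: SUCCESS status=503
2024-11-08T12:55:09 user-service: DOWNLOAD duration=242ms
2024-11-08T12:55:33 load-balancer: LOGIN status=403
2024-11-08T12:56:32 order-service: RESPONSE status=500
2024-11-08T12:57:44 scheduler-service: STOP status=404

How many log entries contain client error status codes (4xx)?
2

To find matching entries:

1. Pattern to match: client error status codes (4xx)
2. Scan each log entry for the pattern
3. Count matches: 2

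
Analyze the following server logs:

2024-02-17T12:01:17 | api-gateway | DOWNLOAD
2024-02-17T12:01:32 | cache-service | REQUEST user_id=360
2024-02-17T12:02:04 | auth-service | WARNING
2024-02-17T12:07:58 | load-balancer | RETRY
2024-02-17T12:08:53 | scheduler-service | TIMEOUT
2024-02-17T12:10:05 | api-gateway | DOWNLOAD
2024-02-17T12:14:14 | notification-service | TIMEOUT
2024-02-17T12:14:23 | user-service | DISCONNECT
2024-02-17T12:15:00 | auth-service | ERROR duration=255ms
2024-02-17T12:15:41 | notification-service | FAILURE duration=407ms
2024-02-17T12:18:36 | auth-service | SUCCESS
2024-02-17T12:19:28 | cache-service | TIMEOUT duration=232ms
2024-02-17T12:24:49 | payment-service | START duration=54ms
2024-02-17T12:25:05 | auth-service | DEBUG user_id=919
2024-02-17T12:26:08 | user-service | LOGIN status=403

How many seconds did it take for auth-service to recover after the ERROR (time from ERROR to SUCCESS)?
216

To calculate recovery time:

1. Find ERROR event for auth-service: 2024-02-17T12:15:00
2. Find next SUCCESS event for auth-service: 2024-02-17T12:18:36
3. Recovery time: 2024-02-17T12:18:36 - 2024-02-17T12:15:00 = 216 seconds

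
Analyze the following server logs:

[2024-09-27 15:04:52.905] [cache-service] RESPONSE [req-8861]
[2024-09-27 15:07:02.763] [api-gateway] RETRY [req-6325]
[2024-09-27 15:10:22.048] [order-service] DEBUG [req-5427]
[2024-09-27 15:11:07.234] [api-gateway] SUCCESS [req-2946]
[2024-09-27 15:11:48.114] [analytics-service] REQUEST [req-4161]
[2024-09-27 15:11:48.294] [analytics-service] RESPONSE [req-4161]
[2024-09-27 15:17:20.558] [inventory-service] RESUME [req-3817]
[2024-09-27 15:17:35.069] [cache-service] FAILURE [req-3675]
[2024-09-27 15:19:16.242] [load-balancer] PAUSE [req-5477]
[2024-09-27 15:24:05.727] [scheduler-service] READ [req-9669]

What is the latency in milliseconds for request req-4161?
180

To calculate latency:

1. Find REQUEST with id req-4161: 2024-09-27 15:11:48.114
2. Find RESPONSE with id req-4161: 2024-09-27 15:11:48.294
3. Latency: 2024-09-27 15:11:48.294 - 2024-09-27 15:11:48.114 = 180ms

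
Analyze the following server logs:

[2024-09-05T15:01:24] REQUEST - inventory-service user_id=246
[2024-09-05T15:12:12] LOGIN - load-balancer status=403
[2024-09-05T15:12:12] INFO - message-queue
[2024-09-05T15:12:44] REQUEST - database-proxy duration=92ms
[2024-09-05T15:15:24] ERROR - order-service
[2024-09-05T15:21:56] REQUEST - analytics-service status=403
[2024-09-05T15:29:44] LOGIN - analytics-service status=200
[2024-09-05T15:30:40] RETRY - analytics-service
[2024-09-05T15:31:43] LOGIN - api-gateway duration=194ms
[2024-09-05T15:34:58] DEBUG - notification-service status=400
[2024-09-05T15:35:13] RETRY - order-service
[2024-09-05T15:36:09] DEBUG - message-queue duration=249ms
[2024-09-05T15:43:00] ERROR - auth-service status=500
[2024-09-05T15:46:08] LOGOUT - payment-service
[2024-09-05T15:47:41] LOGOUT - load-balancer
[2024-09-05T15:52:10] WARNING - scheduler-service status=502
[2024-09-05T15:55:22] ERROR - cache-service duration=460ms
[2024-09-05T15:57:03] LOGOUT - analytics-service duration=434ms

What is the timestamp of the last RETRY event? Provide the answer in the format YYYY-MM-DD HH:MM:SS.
2024-09-05 15:35:13

To find the last event:

1. Filter for all RETRY events
2. Sort by timestamp
3. Select the last one
4. Timestamp: 2024-09-05 15:35:13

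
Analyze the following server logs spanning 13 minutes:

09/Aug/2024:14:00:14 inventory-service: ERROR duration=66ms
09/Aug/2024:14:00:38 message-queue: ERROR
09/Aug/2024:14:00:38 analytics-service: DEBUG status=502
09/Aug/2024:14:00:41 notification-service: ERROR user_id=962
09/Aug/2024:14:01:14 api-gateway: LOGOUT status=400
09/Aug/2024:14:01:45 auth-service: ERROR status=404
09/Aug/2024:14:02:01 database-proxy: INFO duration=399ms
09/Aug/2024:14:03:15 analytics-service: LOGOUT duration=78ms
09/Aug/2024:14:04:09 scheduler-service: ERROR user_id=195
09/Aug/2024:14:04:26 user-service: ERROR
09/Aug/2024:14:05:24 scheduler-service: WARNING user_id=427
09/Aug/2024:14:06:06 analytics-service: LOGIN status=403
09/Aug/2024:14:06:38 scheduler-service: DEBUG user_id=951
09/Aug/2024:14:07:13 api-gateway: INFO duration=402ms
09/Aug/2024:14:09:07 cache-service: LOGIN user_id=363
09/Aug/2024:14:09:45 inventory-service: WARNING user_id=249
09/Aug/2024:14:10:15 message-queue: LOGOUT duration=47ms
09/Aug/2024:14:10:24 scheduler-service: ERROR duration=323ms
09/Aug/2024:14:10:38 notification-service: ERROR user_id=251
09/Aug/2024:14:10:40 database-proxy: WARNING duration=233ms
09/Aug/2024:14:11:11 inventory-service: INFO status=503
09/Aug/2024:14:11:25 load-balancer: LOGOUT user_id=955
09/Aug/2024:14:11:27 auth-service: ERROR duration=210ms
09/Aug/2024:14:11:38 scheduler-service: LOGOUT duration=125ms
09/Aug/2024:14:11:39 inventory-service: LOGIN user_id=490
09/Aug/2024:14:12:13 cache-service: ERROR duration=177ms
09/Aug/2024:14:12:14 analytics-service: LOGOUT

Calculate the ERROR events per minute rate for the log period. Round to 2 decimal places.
0.77

To calculate the rate:

1. Count total ERROR events: 10
2. Total time period: 13 minutes
3. Rate = 10 / 13 = 0.77 events per minute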